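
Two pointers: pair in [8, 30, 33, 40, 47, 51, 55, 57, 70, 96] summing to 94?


lo=0(8)+hi=9(96)=104
lo=0(8)+hi=8(70)=78
lo=1(30)+hi=8(70)=100
lo=1(30)+hi=7(57)=87
lo=2(33)+hi=7(57)=90
lo=3(40)+hi=7(57)=97
lo=3(40)+hi=6(55)=95
lo=3(40)+hi=5(51)=91
lo=4(47)+hi=5(51)=98

No pair found


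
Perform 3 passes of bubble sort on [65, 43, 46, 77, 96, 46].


Initial: [65, 43, 46, 77, 96, 46]
Pass 1: [43, 46, 65, 77, 46, 96] (3 swaps)
Pass 2: [43, 46, 65, 46, 77, 96] (1 swaps)
Pass 3: [43, 46, 46, 65, 77, 96] (1 swaps)

After 3 passes: [43, 46, 46, 65, 77, 96]


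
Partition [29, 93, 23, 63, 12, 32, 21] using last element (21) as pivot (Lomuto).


Pivot: 21
  12 <= 21: swap -> [12, 93, 23, 63, 29, 32, 21]
Place pivot at 1: [12, 21, 23, 63, 29, 32, 93]

Partitioned: [12, 21, 23, 63, 29, 32, 93]


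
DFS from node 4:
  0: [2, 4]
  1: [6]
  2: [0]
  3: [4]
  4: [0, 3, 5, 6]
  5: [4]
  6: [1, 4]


Visit 4, push [6, 5, 3, 0]
Visit 0, push [2]
Visit 2, push []
Visit 3, push []
Visit 5, push []
Visit 6, push [1]
Visit 1, push []

DFS order: [4, 0, 2, 3, 5, 6, 1]


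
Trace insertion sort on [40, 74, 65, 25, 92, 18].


Initial: [40, 74, 65, 25, 92, 18]
Insert 74: [40, 74, 65, 25, 92, 18]
Insert 65: [40, 65, 74, 25, 92, 18]
Insert 25: [25, 40, 65, 74, 92, 18]
Insert 92: [25, 40, 65, 74, 92, 18]
Insert 18: [18, 25, 40, 65, 74, 92]

Sorted: [18, 25, 40, 65, 74, 92]


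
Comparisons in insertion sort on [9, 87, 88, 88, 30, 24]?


Algorithm: insertion sort
Input: [9, 87, 88, 88, 30, 24]
Sorted: [9, 24, 30, 87, 88, 88]

12


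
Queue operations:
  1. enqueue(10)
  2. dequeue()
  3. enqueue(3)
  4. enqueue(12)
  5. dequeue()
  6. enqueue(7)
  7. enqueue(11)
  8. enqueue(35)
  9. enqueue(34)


enqueue(10) -> [10]
dequeue()->10, []
enqueue(3) -> [3]
enqueue(12) -> [3, 12]
dequeue()->3, [12]
enqueue(7) -> [12, 7]
enqueue(11) -> [12, 7, 11]
enqueue(35) -> [12, 7, 11, 35]
enqueue(34) -> [12, 7, 11, 35, 34]

Final queue: [12, 7, 11, 35, 34]


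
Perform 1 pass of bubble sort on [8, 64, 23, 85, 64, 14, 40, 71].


Initial: [8, 64, 23, 85, 64, 14, 40, 71]
Pass 1: [8, 23, 64, 64, 14, 40, 71, 85] (5 swaps)

After 1 pass: [8, 23, 64, 64, 14, 40, 71, 85]


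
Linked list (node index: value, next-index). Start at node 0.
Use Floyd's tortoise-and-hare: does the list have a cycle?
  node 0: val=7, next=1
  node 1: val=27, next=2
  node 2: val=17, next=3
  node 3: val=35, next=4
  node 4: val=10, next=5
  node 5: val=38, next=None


Floyd's tortoise (slow, +1) and hare (fast, +2):
  init: slow=0, fast=0
  step 1: slow=1, fast=2
  step 2: slow=2, fast=4
  step 3: fast 4->5->None, no cycle

Cycle: no


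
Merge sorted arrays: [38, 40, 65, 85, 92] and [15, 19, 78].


Take 15 from B
Take 19 from B
Take 38 from A
Take 40 from A
Take 65 from A
Take 78 from B

Merged: [15, 19, 38, 40, 65, 78, 85, 92]


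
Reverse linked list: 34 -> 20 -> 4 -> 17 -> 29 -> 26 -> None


Step 1: curr=34, set curr.next=prev(None) | reversed so far: 34
Step 2: curr=20, set curr.next=prev(34) | reversed so far: 20 -> 34
Step 3: curr=4, set curr.next=prev(20) | reversed so far: 4 -> 20 -> 34
Step 4: curr=17, set curr.next=prev(4) | reversed so far: 17 -> 4 -> 20 -> 34
Step 5: curr=29, set curr.next=prev(17) | reversed so far: 29 -> 17 -> 4 -> 20 -> 34
Step 6: curr=26, set curr.next=prev(29) | reversed so far: 26 -> 29 -> 17 -> 4 -> 20 -> 34

26 -> 29 -> 17 -> 4 -> 20 -> 34 -> None


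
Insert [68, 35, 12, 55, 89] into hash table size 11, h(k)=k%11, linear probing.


Insert 68: h=2 -> slot 2
Insert 35: h=2, 1 probes -> slot 3
Insert 12: h=1 -> slot 1
Insert 55: h=0 -> slot 0
Insert 89: h=1, 3 probes -> slot 4

Table: [55, 12, 68, 35, 89, None, None, None, None, None, None]


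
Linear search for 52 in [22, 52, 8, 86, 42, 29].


i=0: 22!=52
i=1: 52==52 found!

Found at 1, 2 comps


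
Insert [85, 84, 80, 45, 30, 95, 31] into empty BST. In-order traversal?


Insert 85: root
Insert 84: L from 85
Insert 80: L from 85 -> L from 84
Insert 45: L from 85 -> L from 84 -> L from 80
Insert 30: L from 85 -> L from 84 -> L from 80 -> L from 45
Insert 95: R from 85
Insert 31: L from 85 -> L from 84 -> L from 80 -> L from 45 -> R from 30

In-order: [30, 31, 45, 80, 84, 85, 95]


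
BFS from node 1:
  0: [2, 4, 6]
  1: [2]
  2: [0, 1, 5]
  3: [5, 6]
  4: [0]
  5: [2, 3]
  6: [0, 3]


Visit 1, enqueue [2]
Visit 2, enqueue [0, 5]
Visit 0, enqueue [4, 6]
Visit 5, enqueue [3]
Visit 4, enqueue []
Visit 6, enqueue []
Visit 3, enqueue []

BFS order: [1, 2, 0, 5, 4, 6, 3]


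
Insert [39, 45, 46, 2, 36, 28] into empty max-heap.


Insert 39: [39]
Insert 45: [45, 39]
Insert 46: [46, 39, 45]
Insert 2: [46, 39, 45, 2]
Insert 36: [46, 39, 45, 2, 36]
Insert 28: [46, 39, 45, 2, 36, 28]

Final heap: [46, 39, 45, 2, 36, 28]


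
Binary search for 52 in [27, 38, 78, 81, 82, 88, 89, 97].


Step 1: lo=0, hi=7, mid=3, val=81
Step 2: lo=0, hi=2, mid=1, val=38
Step 3: lo=2, hi=2, mid=2, val=78

Not found


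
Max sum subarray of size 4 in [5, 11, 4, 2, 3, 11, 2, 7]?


[0:4]: 22
[1:5]: 20
[2:6]: 20
[3:7]: 18
[4:8]: 23

Max: 23 at [4:8]


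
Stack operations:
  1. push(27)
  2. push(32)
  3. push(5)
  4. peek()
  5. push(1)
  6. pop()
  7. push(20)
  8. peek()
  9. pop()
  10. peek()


push(27) -> [27]
push(32) -> [27, 32]
push(5) -> [27, 32, 5]
peek()->5
push(1) -> [27, 32, 5, 1]
pop()->1, [27, 32, 5]
push(20) -> [27, 32, 5, 20]
peek()->20
pop()->20, [27, 32, 5]
peek()->5

Final stack: [27, 32, 5]


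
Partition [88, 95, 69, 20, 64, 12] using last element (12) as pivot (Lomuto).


Pivot: 12
Place pivot at 0: [12, 95, 69, 20, 64, 88]

Partitioned: [12, 95, 69, 20, 64, 88]


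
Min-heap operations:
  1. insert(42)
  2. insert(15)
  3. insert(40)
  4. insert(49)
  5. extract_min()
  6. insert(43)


insert(42) -> [42]
insert(15) -> [15, 42]
insert(40) -> [15, 42, 40]
insert(49) -> [15, 42, 40, 49]
extract_min()->15, [40, 42, 49]
insert(43) -> [40, 42, 49, 43]

Final heap: [40, 42, 49, 43]


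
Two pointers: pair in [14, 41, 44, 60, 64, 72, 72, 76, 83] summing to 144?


lo=0(14)+hi=8(83)=97
lo=1(41)+hi=8(83)=124
lo=2(44)+hi=8(83)=127
lo=3(60)+hi=8(83)=143
lo=4(64)+hi=8(83)=147
lo=4(64)+hi=7(76)=140
lo=5(72)+hi=7(76)=148
lo=5(72)+hi=6(72)=144

Yes: 72+72=144


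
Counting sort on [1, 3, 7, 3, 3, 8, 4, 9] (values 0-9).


Input: [1, 3, 7, 3, 3, 8, 4, 9]
Counts: [0, 1, 0, 3, 1, 0, 0, 1, 1, 1]

Sorted: [1, 3, 3, 3, 4, 7, 8, 9]


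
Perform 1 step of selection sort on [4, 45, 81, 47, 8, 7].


Initial: [4, 45, 81, 47, 8, 7]
Step 1: min=4 at 0
  Swap: [4, 45, 81, 47, 8, 7]

After 1 step: [4, 45, 81, 47, 8, 7]


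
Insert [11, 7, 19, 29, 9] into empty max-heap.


Insert 11: [11]
Insert 7: [11, 7]
Insert 19: [19, 7, 11]
Insert 29: [29, 19, 11, 7]
Insert 9: [29, 19, 11, 7, 9]

Final heap: [29, 19, 11, 7, 9]


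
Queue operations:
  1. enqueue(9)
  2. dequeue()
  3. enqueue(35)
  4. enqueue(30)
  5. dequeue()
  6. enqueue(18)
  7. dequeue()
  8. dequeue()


enqueue(9) -> [9]
dequeue()->9, []
enqueue(35) -> [35]
enqueue(30) -> [35, 30]
dequeue()->35, [30]
enqueue(18) -> [30, 18]
dequeue()->30, [18]
dequeue()->18, []

Final queue: []


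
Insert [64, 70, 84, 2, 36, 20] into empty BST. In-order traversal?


Insert 64: root
Insert 70: R from 64
Insert 84: R from 64 -> R from 70
Insert 2: L from 64
Insert 36: L from 64 -> R from 2
Insert 20: L from 64 -> R from 2 -> L from 36

In-order: [2, 20, 36, 64, 70, 84]


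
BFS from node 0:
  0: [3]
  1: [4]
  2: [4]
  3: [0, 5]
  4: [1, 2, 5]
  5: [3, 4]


Visit 0, enqueue [3]
Visit 3, enqueue [5]
Visit 5, enqueue [4]
Visit 4, enqueue [1, 2]
Visit 1, enqueue []
Visit 2, enqueue []

BFS order: [0, 3, 5, 4, 1, 2]


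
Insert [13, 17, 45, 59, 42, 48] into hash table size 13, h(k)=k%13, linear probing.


Insert 13: h=0 -> slot 0
Insert 17: h=4 -> slot 4
Insert 45: h=6 -> slot 6
Insert 59: h=7 -> slot 7
Insert 42: h=3 -> slot 3
Insert 48: h=9 -> slot 9

Table: [13, None, None, 42, 17, None, 45, 59, None, 48, None, None, None]


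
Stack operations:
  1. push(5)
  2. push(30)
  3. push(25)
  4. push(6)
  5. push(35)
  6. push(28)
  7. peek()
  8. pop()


push(5) -> [5]
push(30) -> [5, 30]
push(25) -> [5, 30, 25]
push(6) -> [5, 30, 25, 6]
push(35) -> [5, 30, 25, 6, 35]
push(28) -> [5, 30, 25, 6, 35, 28]
peek()->28
pop()->28, [5, 30, 25, 6, 35]

Final stack: [5, 30, 25, 6, 35]


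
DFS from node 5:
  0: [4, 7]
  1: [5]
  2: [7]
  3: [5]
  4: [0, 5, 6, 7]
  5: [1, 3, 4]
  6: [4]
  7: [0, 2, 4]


Visit 5, push [4, 3, 1]
Visit 1, push []
Visit 3, push []
Visit 4, push [7, 6, 0]
Visit 0, push [7]
Visit 7, push [2]
Visit 2, push []
Visit 6, push []

DFS order: [5, 1, 3, 4, 0, 7, 2, 6]


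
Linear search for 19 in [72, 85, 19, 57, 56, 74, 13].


i=0: 72!=19
i=1: 85!=19
i=2: 19==19 found!

Found at 2, 3 comps


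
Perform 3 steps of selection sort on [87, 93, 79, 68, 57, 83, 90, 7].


Initial: [87, 93, 79, 68, 57, 83, 90, 7]
Step 1: min=7 at 7
  Swap: [7, 93, 79, 68, 57, 83, 90, 87]
Step 2: min=57 at 4
  Swap: [7, 57, 79, 68, 93, 83, 90, 87]
Step 3: min=68 at 3
  Swap: [7, 57, 68, 79, 93, 83, 90, 87]

After 3 steps: [7, 57, 68, 79, 93, 83, 90, 87]


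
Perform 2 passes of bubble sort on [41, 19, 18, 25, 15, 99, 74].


Initial: [41, 19, 18, 25, 15, 99, 74]
Pass 1: [19, 18, 25, 15, 41, 74, 99] (5 swaps)
Pass 2: [18, 19, 15, 25, 41, 74, 99] (2 swaps)

After 2 passes: [18, 19, 15, 25, 41, 74, 99]


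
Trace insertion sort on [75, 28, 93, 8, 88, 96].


Initial: [75, 28, 93, 8, 88, 96]
Insert 28: [28, 75, 93, 8, 88, 96]
Insert 93: [28, 75, 93, 8, 88, 96]
Insert 8: [8, 28, 75, 93, 88, 96]
Insert 88: [8, 28, 75, 88, 93, 96]
Insert 96: [8, 28, 75, 88, 93, 96]

Sorted: [8, 28, 75, 88, 93, 96]


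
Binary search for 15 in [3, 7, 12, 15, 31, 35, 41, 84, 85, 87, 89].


Step 1: lo=0, hi=10, mid=5, val=35
Step 2: lo=0, hi=4, mid=2, val=12
Step 3: lo=3, hi=4, mid=3, val=15

Found at index 3


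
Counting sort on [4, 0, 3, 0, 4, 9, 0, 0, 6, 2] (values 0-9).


Input: [4, 0, 3, 0, 4, 9, 0, 0, 6, 2]
Counts: [4, 0, 1, 1, 2, 0, 1, 0, 0, 1]

Sorted: [0, 0, 0, 0, 2, 3, 4, 4, 6, 9]


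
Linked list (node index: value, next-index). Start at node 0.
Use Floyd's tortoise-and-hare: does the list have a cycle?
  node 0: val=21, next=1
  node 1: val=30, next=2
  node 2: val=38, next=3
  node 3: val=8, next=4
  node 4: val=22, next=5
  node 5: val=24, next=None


Floyd's tortoise (slow, +1) and hare (fast, +2):
  init: slow=0, fast=0
  step 1: slow=1, fast=2
  step 2: slow=2, fast=4
  step 3: fast 4->5->None, no cycle

Cycle: no


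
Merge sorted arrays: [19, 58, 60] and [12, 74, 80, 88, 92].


Take 12 from B
Take 19 from A
Take 58 from A
Take 60 from A

Merged: [12, 19, 58, 60, 74, 80, 88, 92]


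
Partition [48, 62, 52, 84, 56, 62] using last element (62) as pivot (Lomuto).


Pivot: 62
  48 <= 62: advance i (no swap)
  62 <= 62: advance i (no swap)
  52 <= 62: advance i (no swap)
  56 <= 62: swap -> [48, 62, 52, 56, 84, 62]
Place pivot at 4: [48, 62, 52, 56, 62, 84]

Partitioned: [48, 62, 52, 56, 62, 84]


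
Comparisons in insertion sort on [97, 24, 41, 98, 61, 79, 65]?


Algorithm: insertion sort
Input: [97, 24, 41, 98, 61, 79, 65]
Sorted: [24, 41, 61, 65, 79, 97, 98]

14


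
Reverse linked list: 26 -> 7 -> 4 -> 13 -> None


Step 1: curr=26, set curr.next=prev(None) | reversed so far: 26
Step 2: curr=7, set curr.next=prev(26) | reversed so far: 7 -> 26
Step 3: curr=4, set curr.next=prev(7) | reversed so far: 4 -> 7 -> 26
Step 4: curr=13, set curr.next=prev(4) | reversed so far: 13 -> 4 -> 7 -> 26

13 -> 4 -> 7 -> 26 -> None


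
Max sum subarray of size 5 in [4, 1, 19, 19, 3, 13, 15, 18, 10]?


[0:5]: 46
[1:6]: 55
[2:7]: 69
[3:8]: 68
[4:9]: 59

Max: 69 at [2:7]


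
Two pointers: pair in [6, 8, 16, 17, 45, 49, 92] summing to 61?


lo=0(6)+hi=6(92)=98
lo=0(6)+hi=5(49)=55
lo=1(8)+hi=5(49)=57
lo=2(16)+hi=5(49)=65
lo=2(16)+hi=4(45)=61

Yes: 16+45=61


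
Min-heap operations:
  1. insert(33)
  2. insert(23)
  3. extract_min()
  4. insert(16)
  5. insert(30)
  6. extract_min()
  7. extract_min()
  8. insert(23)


insert(33) -> [33]
insert(23) -> [23, 33]
extract_min()->23, [33]
insert(16) -> [16, 33]
insert(30) -> [16, 33, 30]
extract_min()->16, [30, 33]
extract_min()->30, [33]
insert(23) -> [23, 33]

Final heap: [23, 33]


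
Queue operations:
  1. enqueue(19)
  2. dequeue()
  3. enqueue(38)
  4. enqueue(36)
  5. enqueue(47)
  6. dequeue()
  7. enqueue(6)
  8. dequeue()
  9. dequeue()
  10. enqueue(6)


enqueue(19) -> [19]
dequeue()->19, []
enqueue(38) -> [38]
enqueue(36) -> [38, 36]
enqueue(47) -> [38, 36, 47]
dequeue()->38, [36, 47]
enqueue(6) -> [36, 47, 6]
dequeue()->36, [47, 6]
dequeue()->47, [6]
enqueue(6) -> [6, 6]

Final queue: [6, 6]


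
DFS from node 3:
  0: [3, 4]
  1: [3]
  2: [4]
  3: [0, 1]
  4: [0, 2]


Visit 3, push [1, 0]
Visit 0, push [4]
Visit 4, push [2]
Visit 2, push []
Visit 1, push []

DFS order: [3, 0, 4, 2, 1]


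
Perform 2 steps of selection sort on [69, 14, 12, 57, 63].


Initial: [69, 14, 12, 57, 63]
Step 1: min=12 at 2
  Swap: [12, 14, 69, 57, 63]
Step 2: min=14 at 1
  Swap: [12, 14, 69, 57, 63]

After 2 steps: [12, 14, 69, 57, 63]


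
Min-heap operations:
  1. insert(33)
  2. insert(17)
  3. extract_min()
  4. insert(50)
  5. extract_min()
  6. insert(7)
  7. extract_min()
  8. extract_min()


insert(33) -> [33]
insert(17) -> [17, 33]
extract_min()->17, [33]
insert(50) -> [33, 50]
extract_min()->33, [50]
insert(7) -> [7, 50]
extract_min()->7, [50]
extract_min()->50, []

Final heap: []


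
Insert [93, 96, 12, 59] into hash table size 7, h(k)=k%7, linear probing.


Insert 93: h=2 -> slot 2
Insert 96: h=5 -> slot 5
Insert 12: h=5, 1 probes -> slot 6
Insert 59: h=3 -> slot 3

Table: [None, None, 93, 59, None, 96, 12]


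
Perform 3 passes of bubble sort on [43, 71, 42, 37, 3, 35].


Initial: [43, 71, 42, 37, 3, 35]
Pass 1: [43, 42, 37, 3, 35, 71] (4 swaps)
Pass 2: [42, 37, 3, 35, 43, 71] (4 swaps)
Pass 3: [37, 3, 35, 42, 43, 71] (3 swaps)

After 3 passes: [37, 3, 35, 42, 43, 71]


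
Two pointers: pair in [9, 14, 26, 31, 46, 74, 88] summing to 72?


lo=0(9)+hi=6(88)=97
lo=0(9)+hi=5(74)=83
lo=0(9)+hi=4(46)=55
lo=1(14)+hi=4(46)=60
lo=2(26)+hi=4(46)=72

Yes: 26+46=72


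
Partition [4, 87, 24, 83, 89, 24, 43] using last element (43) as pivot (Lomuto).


Pivot: 43
  4 <= 43: advance i (no swap)
  24 <= 43: swap -> [4, 24, 87, 83, 89, 24, 43]
  24 <= 43: swap -> [4, 24, 24, 83, 89, 87, 43]
Place pivot at 3: [4, 24, 24, 43, 89, 87, 83]

Partitioned: [4, 24, 24, 43, 89, 87, 83]


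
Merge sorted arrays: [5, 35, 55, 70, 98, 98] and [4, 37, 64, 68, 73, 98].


Take 4 from B
Take 5 from A
Take 35 from A
Take 37 from B
Take 55 from A
Take 64 from B
Take 68 from B
Take 70 from A
Take 73 from B
Take 98 from A
Take 98 from A

Merged: [4, 5, 35, 37, 55, 64, 68, 70, 73, 98, 98, 98]


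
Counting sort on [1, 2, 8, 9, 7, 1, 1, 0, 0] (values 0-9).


Input: [1, 2, 8, 9, 7, 1, 1, 0, 0]
Counts: [2, 3, 1, 0, 0, 0, 0, 1, 1, 1]

Sorted: [0, 0, 1, 1, 1, 2, 7, 8, 9]


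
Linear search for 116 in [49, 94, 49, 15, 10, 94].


i=0: 49!=116
i=1: 94!=116
i=2: 49!=116
i=3: 15!=116
i=4: 10!=116
i=5: 94!=116

Not found, 6 comps


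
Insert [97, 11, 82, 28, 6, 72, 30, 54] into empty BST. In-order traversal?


Insert 97: root
Insert 11: L from 97
Insert 82: L from 97 -> R from 11
Insert 28: L from 97 -> R from 11 -> L from 82
Insert 6: L from 97 -> L from 11
Insert 72: L from 97 -> R from 11 -> L from 82 -> R from 28
Insert 30: L from 97 -> R from 11 -> L from 82 -> R from 28 -> L from 72
Insert 54: L from 97 -> R from 11 -> L from 82 -> R from 28 -> L from 72 -> R from 30

In-order: [6, 11, 28, 30, 54, 72, 82, 97]


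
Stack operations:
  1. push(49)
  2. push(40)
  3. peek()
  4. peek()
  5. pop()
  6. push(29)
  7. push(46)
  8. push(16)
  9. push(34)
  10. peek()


push(49) -> [49]
push(40) -> [49, 40]
peek()->40
peek()->40
pop()->40, [49]
push(29) -> [49, 29]
push(46) -> [49, 29, 46]
push(16) -> [49, 29, 46, 16]
push(34) -> [49, 29, 46, 16, 34]
peek()->34

Final stack: [49, 29, 46, 16, 34]


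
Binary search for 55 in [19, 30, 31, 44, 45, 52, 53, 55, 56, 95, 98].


Step 1: lo=0, hi=10, mid=5, val=52
Step 2: lo=6, hi=10, mid=8, val=56
Step 3: lo=6, hi=7, mid=6, val=53
Step 4: lo=7, hi=7, mid=7, val=55

Found at index 7


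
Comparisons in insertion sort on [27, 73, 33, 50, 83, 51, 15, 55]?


Algorithm: insertion sort
Input: [27, 73, 33, 50, 83, 51, 15, 55]
Sorted: [15, 27, 33, 50, 51, 55, 73, 83]

18


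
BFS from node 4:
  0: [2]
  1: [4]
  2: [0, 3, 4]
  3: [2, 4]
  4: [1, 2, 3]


Visit 4, enqueue [1, 2, 3]
Visit 1, enqueue []
Visit 2, enqueue [0]
Visit 3, enqueue []
Visit 0, enqueue []

BFS order: [4, 1, 2, 3, 0]


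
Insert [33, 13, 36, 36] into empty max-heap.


Insert 33: [33]
Insert 13: [33, 13]
Insert 36: [36, 13, 33]
Insert 36: [36, 36, 33, 13]

Final heap: [36, 36, 33, 13]


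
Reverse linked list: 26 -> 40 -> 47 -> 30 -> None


Step 1: curr=26, set curr.next=prev(None) | reversed so far: 26
Step 2: curr=40, set curr.next=prev(26) | reversed so far: 40 -> 26
Step 3: curr=47, set curr.next=prev(40) | reversed so far: 47 -> 40 -> 26
Step 4: curr=30, set curr.next=prev(47) | reversed so far: 30 -> 47 -> 40 -> 26

30 -> 47 -> 40 -> 26 -> None


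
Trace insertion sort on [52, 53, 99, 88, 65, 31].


Initial: [52, 53, 99, 88, 65, 31]
Insert 53: [52, 53, 99, 88, 65, 31]
Insert 99: [52, 53, 99, 88, 65, 31]
Insert 88: [52, 53, 88, 99, 65, 31]
Insert 65: [52, 53, 65, 88, 99, 31]
Insert 31: [31, 52, 53, 65, 88, 99]

Sorted: [31, 52, 53, 65, 88, 99]


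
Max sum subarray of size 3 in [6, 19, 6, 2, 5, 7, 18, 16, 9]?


[0:3]: 31
[1:4]: 27
[2:5]: 13
[3:6]: 14
[4:7]: 30
[5:8]: 41
[6:9]: 43

Max: 43 at [6:9]


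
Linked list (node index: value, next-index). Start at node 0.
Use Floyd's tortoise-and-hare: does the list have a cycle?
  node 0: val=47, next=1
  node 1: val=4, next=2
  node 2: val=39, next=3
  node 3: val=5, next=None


Floyd's tortoise (slow, +1) and hare (fast, +2):
  init: slow=0, fast=0
  step 1: slow=1, fast=2
  step 2: fast 2->3->None, no cycle

Cycle: no


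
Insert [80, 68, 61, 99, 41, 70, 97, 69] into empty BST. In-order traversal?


Insert 80: root
Insert 68: L from 80
Insert 61: L from 80 -> L from 68
Insert 99: R from 80
Insert 41: L from 80 -> L from 68 -> L from 61
Insert 70: L from 80 -> R from 68
Insert 97: R from 80 -> L from 99
Insert 69: L from 80 -> R from 68 -> L from 70

In-order: [41, 61, 68, 69, 70, 80, 97, 99]


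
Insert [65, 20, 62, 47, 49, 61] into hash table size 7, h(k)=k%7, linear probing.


Insert 65: h=2 -> slot 2
Insert 20: h=6 -> slot 6
Insert 62: h=6, 1 probes -> slot 0
Insert 47: h=5 -> slot 5
Insert 49: h=0, 1 probes -> slot 1
Insert 61: h=5, 5 probes -> slot 3

Table: [62, 49, 65, 61, None, 47, 20]


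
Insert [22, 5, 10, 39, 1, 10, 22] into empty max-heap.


Insert 22: [22]
Insert 5: [22, 5]
Insert 10: [22, 5, 10]
Insert 39: [39, 22, 10, 5]
Insert 1: [39, 22, 10, 5, 1]
Insert 10: [39, 22, 10, 5, 1, 10]
Insert 22: [39, 22, 22, 5, 1, 10, 10]

Final heap: [39, 22, 22, 5, 1, 10, 10]


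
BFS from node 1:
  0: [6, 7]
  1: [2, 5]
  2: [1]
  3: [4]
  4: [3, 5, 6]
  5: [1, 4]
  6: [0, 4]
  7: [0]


Visit 1, enqueue [2, 5]
Visit 2, enqueue []
Visit 5, enqueue [4]
Visit 4, enqueue [3, 6]
Visit 3, enqueue []
Visit 6, enqueue [0]
Visit 0, enqueue [7]
Visit 7, enqueue []

BFS order: [1, 2, 5, 4, 3, 6, 0, 7]


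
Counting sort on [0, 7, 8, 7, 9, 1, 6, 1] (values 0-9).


Input: [0, 7, 8, 7, 9, 1, 6, 1]
Counts: [1, 2, 0, 0, 0, 0, 1, 2, 1, 1]

Sorted: [0, 1, 1, 6, 7, 7, 8, 9]


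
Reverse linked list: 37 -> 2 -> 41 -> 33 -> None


Step 1: curr=37, set curr.next=prev(None) | reversed so far: 37
Step 2: curr=2, set curr.next=prev(37) | reversed so far: 2 -> 37
Step 3: curr=41, set curr.next=prev(2) | reversed so far: 41 -> 2 -> 37
Step 4: curr=33, set curr.next=prev(41) | reversed so far: 33 -> 41 -> 2 -> 37

33 -> 41 -> 2 -> 37 -> None


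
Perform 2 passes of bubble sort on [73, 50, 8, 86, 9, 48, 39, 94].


Initial: [73, 50, 8, 86, 9, 48, 39, 94]
Pass 1: [50, 8, 73, 9, 48, 39, 86, 94] (5 swaps)
Pass 2: [8, 50, 9, 48, 39, 73, 86, 94] (4 swaps)

After 2 passes: [8, 50, 9, 48, 39, 73, 86, 94]


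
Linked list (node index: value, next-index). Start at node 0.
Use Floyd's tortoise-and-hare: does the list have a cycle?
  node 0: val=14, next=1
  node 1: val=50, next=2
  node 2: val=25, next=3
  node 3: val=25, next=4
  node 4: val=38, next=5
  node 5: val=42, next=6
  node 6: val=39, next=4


Floyd's tortoise (slow, +1) and hare (fast, +2):
  init: slow=0, fast=0
  step 1: slow=1, fast=2
  step 2: slow=2, fast=4
  step 3: slow=3, fast=6
  step 4: slow=4, fast=5
  step 5: slow=5, fast=4
  step 6: slow=6, fast=6
  slow == fast at node 6: cycle detected

Cycle: yes


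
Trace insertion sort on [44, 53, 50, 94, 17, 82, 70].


Initial: [44, 53, 50, 94, 17, 82, 70]
Insert 53: [44, 53, 50, 94, 17, 82, 70]
Insert 50: [44, 50, 53, 94, 17, 82, 70]
Insert 94: [44, 50, 53, 94, 17, 82, 70]
Insert 17: [17, 44, 50, 53, 94, 82, 70]
Insert 82: [17, 44, 50, 53, 82, 94, 70]
Insert 70: [17, 44, 50, 53, 70, 82, 94]

Sorted: [17, 44, 50, 53, 70, 82, 94]


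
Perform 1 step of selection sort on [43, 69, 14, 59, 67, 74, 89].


Initial: [43, 69, 14, 59, 67, 74, 89]
Step 1: min=14 at 2
  Swap: [14, 69, 43, 59, 67, 74, 89]

After 1 step: [14, 69, 43, 59, 67, 74, 89]


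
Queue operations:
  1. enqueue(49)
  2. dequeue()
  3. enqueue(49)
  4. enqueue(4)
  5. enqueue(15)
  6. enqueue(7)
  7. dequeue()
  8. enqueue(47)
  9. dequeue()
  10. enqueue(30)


enqueue(49) -> [49]
dequeue()->49, []
enqueue(49) -> [49]
enqueue(4) -> [49, 4]
enqueue(15) -> [49, 4, 15]
enqueue(7) -> [49, 4, 15, 7]
dequeue()->49, [4, 15, 7]
enqueue(47) -> [4, 15, 7, 47]
dequeue()->4, [15, 7, 47]
enqueue(30) -> [15, 7, 47, 30]

Final queue: [15, 7, 47, 30]


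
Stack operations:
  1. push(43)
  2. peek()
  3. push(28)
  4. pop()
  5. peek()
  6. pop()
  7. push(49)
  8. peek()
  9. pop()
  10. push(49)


push(43) -> [43]
peek()->43
push(28) -> [43, 28]
pop()->28, [43]
peek()->43
pop()->43, []
push(49) -> [49]
peek()->49
pop()->49, []
push(49) -> [49]

Final stack: [49]


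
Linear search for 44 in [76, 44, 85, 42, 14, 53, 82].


i=0: 76!=44
i=1: 44==44 found!

Found at 1, 2 comps


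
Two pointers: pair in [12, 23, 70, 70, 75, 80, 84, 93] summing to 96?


lo=0(12)+hi=7(93)=105
lo=0(12)+hi=6(84)=96

Yes: 12+84=96


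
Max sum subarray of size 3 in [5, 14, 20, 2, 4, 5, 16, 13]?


[0:3]: 39
[1:4]: 36
[2:5]: 26
[3:6]: 11
[4:7]: 25
[5:8]: 34

Max: 39 at [0:3]


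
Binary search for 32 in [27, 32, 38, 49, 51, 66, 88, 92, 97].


Step 1: lo=0, hi=8, mid=4, val=51
Step 2: lo=0, hi=3, mid=1, val=32

Found at index 1


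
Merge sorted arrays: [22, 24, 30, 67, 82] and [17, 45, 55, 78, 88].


Take 17 from B
Take 22 from A
Take 24 from A
Take 30 from A
Take 45 from B
Take 55 from B
Take 67 from A
Take 78 from B
Take 82 from A

Merged: [17, 22, 24, 30, 45, 55, 67, 78, 82, 88]


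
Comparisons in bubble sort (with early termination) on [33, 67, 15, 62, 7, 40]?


Algorithm: bubble sort (with early termination)
Input: [33, 67, 15, 62, 7, 40]
Sorted: [7, 15, 33, 40, 62, 67]

15


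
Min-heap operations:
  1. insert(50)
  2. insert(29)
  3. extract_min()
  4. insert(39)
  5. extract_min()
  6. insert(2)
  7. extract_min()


insert(50) -> [50]
insert(29) -> [29, 50]
extract_min()->29, [50]
insert(39) -> [39, 50]
extract_min()->39, [50]
insert(2) -> [2, 50]
extract_min()->2, [50]

Final heap: [50]


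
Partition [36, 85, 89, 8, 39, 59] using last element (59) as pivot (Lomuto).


Pivot: 59
  36 <= 59: advance i (no swap)
  8 <= 59: swap -> [36, 8, 89, 85, 39, 59]
  39 <= 59: swap -> [36, 8, 39, 85, 89, 59]
Place pivot at 3: [36, 8, 39, 59, 89, 85]

Partitioned: [36, 8, 39, 59, 89, 85]


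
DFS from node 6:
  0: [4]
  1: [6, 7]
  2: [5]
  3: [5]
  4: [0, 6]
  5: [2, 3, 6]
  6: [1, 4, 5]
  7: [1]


Visit 6, push [5, 4, 1]
Visit 1, push [7]
Visit 7, push []
Visit 4, push [0]
Visit 0, push []
Visit 5, push [3, 2]
Visit 2, push []
Visit 3, push []

DFS order: [6, 1, 7, 4, 0, 5, 2, 3]


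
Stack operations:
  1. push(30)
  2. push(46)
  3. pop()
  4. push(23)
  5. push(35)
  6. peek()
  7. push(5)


push(30) -> [30]
push(46) -> [30, 46]
pop()->46, [30]
push(23) -> [30, 23]
push(35) -> [30, 23, 35]
peek()->35
push(5) -> [30, 23, 35, 5]

Final stack: [30, 23, 35, 5]


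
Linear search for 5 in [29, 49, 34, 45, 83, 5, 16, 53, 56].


i=0: 29!=5
i=1: 49!=5
i=2: 34!=5
i=3: 45!=5
i=4: 83!=5
i=5: 5==5 found!

Found at 5, 6 comps


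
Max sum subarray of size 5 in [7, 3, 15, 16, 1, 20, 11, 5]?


[0:5]: 42
[1:6]: 55
[2:7]: 63
[3:8]: 53

Max: 63 at [2:7]


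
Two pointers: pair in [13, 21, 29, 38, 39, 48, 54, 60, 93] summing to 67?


lo=0(13)+hi=8(93)=106
lo=0(13)+hi=7(60)=73
lo=0(13)+hi=6(54)=67

Yes: 13+54=67


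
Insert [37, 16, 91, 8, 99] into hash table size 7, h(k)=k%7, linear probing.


Insert 37: h=2 -> slot 2
Insert 16: h=2, 1 probes -> slot 3
Insert 91: h=0 -> slot 0
Insert 8: h=1 -> slot 1
Insert 99: h=1, 3 probes -> slot 4

Table: [91, 8, 37, 16, 99, None, None]


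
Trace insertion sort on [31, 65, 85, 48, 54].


Initial: [31, 65, 85, 48, 54]
Insert 65: [31, 65, 85, 48, 54]
Insert 85: [31, 65, 85, 48, 54]
Insert 48: [31, 48, 65, 85, 54]
Insert 54: [31, 48, 54, 65, 85]

Sorted: [31, 48, 54, 65, 85]


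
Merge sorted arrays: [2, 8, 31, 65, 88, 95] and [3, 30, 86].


Take 2 from A
Take 3 from B
Take 8 from A
Take 30 from B
Take 31 from A
Take 65 from A
Take 86 from B

Merged: [2, 3, 8, 30, 31, 65, 86, 88, 95]


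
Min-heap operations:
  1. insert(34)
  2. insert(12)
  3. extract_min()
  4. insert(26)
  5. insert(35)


insert(34) -> [34]
insert(12) -> [12, 34]
extract_min()->12, [34]
insert(26) -> [26, 34]
insert(35) -> [26, 34, 35]

Final heap: [26, 34, 35]


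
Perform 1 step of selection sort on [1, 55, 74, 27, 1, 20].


Initial: [1, 55, 74, 27, 1, 20]
Step 1: min=1 at 0
  Swap: [1, 55, 74, 27, 1, 20]

After 1 step: [1, 55, 74, 27, 1, 20]


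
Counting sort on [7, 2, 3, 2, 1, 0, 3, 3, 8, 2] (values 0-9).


Input: [7, 2, 3, 2, 1, 0, 3, 3, 8, 2]
Counts: [1, 1, 3, 3, 0, 0, 0, 1, 1, 0]

Sorted: [0, 1, 2, 2, 2, 3, 3, 3, 7, 8]


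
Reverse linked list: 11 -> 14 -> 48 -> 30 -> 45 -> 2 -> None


Step 1: curr=11, set curr.next=prev(None) | reversed so far: 11
Step 2: curr=14, set curr.next=prev(11) | reversed so far: 14 -> 11
Step 3: curr=48, set curr.next=prev(14) | reversed so far: 48 -> 14 -> 11
Step 4: curr=30, set curr.next=prev(48) | reversed so far: 30 -> 48 -> 14 -> 11
Step 5: curr=45, set curr.next=prev(30) | reversed so far: 45 -> 30 -> 48 -> 14 -> 11
Step 6: curr=2, set curr.next=prev(45) | reversed so far: 2 -> 45 -> 30 -> 48 -> 14 -> 11

2 -> 45 -> 30 -> 48 -> 14 -> 11 -> None


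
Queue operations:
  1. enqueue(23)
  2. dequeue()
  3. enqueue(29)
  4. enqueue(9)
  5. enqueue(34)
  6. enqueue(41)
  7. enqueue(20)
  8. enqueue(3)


enqueue(23) -> [23]
dequeue()->23, []
enqueue(29) -> [29]
enqueue(9) -> [29, 9]
enqueue(34) -> [29, 9, 34]
enqueue(41) -> [29, 9, 34, 41]
enqueue(20) -> [29, 9, 34, 41, 20]
enqueue(3) -> [29, 9, 34, 41, 20, 3]

Final queue: [29, 9, 34, 41, 20, 3]


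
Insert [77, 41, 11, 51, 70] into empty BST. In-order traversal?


Insert 77: root
Insert 41: L from 77
Insert 11: L from 77 -> L from 41
Insert 51: L from 77 -> R from 41
Insert 70: L from 77 -> R from 41 -> R from 51

In-order: [11, 41, 51, 70, 77]


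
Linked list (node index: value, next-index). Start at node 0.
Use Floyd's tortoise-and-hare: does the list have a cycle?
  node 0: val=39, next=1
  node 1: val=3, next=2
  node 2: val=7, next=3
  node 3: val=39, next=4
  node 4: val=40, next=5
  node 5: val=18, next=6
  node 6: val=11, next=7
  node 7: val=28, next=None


Floyd's tortoise (slow, +1) and hare (fast, +2):
  init: slow=0, fast=0
  step 1: slow=1, fast=2
  step 2: slow=2, fast=4
  step 3: slow=3, fast=6
  step 4: fast 6->7->None, no cycle

Cycle: no


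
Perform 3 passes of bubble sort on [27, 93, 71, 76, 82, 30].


Initial: [27, 93, 71, 76, 82, 30]
Pass 1: [27, 71, 76, 82, 30, 93] (4 swaps)
Pass 2: [27, 71, 76, 30, 82, 93] (1 swaps)
Pass 3: [27, 71, 30, 76, 82, 93] (1 swaps)

After 3 passes: [27, 71, 30, 76, 82, 93]


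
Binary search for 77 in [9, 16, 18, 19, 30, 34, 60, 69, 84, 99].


Step 1: lo=0, hi=9, mid=4, val=30
Step 2: lo=5, hi=9, mid=7, val=69
Step 3: lo=8, hi=9, mid=8, val=84

Not found


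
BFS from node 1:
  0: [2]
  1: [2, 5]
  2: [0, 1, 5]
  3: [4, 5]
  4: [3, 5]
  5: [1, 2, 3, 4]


Visit 1, enqueue [2, 5]
Visit 2, enqueue [0]
Visit 5, enqueue [3, 4]
Visit 0, enqueue []
Visit 3, enqueue []
Visit 4, enqueue []

BFS order: [1, 2, 5, 0, 3, 4]


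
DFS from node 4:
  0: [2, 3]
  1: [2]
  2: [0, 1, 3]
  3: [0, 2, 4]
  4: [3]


Visit 4, push [3]
Visit 3, push [2, 0]
Visit 0, push [2]
Visit 2, push [1]
Visit 1, push []

DFS order: [4, 3, 0, 2, 1]


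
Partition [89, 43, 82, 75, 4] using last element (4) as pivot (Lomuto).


Pivot: 4
Place pivot at 0: [4, 43, 82, 75, 89]

Partitioned: [4, 43, 82, 75, 89]


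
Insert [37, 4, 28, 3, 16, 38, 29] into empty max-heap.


Insert 37: [37]
Insert 4: [37, 4]
Insert 28: [37, 4, 28]
Insert 3: [37, 4, 28, 3]
Insert 16: [37, 16, 28, 3, 4]
Insert 38: [38, 16, 37, 3, 4, 28]
Insert 29: [38, 16, 37, 3, 4, 28, 29]

Final heap: [38, 16, 37, 3, 4, 28, 29]


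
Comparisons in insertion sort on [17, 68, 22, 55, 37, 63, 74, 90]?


Algorithm: insertion sort
Input: [17, 68, 22, 55, 37, 63, 74, 90]
Sorted: [17, 22, 37, 55, 63, 68, 74, 90]

12


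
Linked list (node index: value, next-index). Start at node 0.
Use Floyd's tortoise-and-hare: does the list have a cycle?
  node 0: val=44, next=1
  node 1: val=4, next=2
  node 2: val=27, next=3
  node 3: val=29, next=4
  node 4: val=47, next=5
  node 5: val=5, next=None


Floyd's tortoise (slow, +1) and hare (fast, +2):
  init: slow=0, fast=0
  step 1: slow=1, fast=2
  step 2: slow=2, fast=4
  step 3: fast 4->5->None, no cycle

Cycle: no


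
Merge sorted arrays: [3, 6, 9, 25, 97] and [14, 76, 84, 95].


Take 3 from A
Take 6 from A
Take 9 from A
Take 14 from B
Take 25 from A
Take 76 from B
Take 84 from B
Take 95 from B

Merged: [3, 6, 9, 14, 25, 76, 84, 95, 97]


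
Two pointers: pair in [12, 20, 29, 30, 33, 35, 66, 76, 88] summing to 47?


lo=0(12)+hi=8(88)=100
lo=0(12)+hi=7(76)=88
lo=0(12)+hi=6(66)=78
lo=0(12)+hi=5(35)=47

Yes: 12+35=47


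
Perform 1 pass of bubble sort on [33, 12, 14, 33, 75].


Initial: [33, 12, 14, 33, 75]
Pass 1: [12, 14, 33, 33, 75] (2 swaps)

After 1 pass: [12, 14, 33, 33, 75]


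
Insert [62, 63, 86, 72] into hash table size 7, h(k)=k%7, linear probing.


Insert 62: h=6 -> slot 6
Insert 63: h=0 -> slot 0
Insert 86: h=2 -> slot 2
Insert 72: h=2, 1 probes -> slot 3

Table: [63, None, 86, 72, None, None, 62]


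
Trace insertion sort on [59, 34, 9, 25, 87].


Initial: [59, 34, 9, 25, 87]
Insert 34: [34, 59, 9, 25, 87]
Insert 9: [9, 34, 59, 25, 87]
Insert 25: [9, 25, 34, 59, 87]
Insert 87: [9, 25, 34, 59, 87]

Sorted: [9, 25, 34, 59, 87]


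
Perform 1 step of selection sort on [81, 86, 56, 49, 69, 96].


Initial: [81, 86, 56, 49, 69, 96]
Step 1: min=49 at 3
  Swap: [49, 86, 56, 81, 69, 96]

After 1 step: [49, 86, 56, 81, 69, 96]


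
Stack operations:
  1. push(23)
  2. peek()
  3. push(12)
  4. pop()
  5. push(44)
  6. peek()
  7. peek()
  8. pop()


push(23) -> [23]
peek()->23
push(12) -> [23, 12]
pop()->12, [23]
push(44) -> [23, 44]
peek()->44
peek()->44
pop()->44, [23]

Final stack: [23]


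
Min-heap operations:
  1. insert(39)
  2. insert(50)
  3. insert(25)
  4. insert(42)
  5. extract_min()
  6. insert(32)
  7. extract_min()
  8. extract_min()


insert(39) -> [39]
insert(50) -> [39, 50]
insert(25) -> [25, 50, 39]
insert(42) -> [25, 42, 39, 50]
extract_min()->25, [39, 42, 50]
insert(32) -> [32, 39, 50, 42]
extract_min()->32, [39, 42, 50]
extract_min()->39, [42, 50]

Final heap: [42, 50]


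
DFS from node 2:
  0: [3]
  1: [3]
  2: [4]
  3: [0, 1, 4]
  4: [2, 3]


Visit 2, push [4]
Visit 4, push [3]
Visit 3, push [1, 0]
Visit 0, push []
Visit 1, push []

DFS order: [2, 4, 3, 0, 1]


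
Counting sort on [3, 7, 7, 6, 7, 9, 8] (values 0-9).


Input: [3, 7, 7, 6, 7, 9, 8]
Counts: [0, 0, 0, 1, 0, 0, 1, 3, 1, 1]

Sorted: [3, 6, 7, 7, 7, 8, 9]


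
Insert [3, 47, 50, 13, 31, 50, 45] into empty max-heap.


Insert 3: [3]
Insert 47: [47, 3]
Insert 50: [50, 3, 47]
Insert 13: [50, 13, 47, 3]
Insert 31: [50, 31, 47, 3, 13]
Insert 50: [50, 31, 50, 3, 13, 47]
Insert 45: [50, 31, 50, 3, 13, 47, 45]

Final heap: [50, 31, 50, 3, 13, 47, 45]


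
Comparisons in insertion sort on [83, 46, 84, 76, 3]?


Algorithm: insertion sort
Input: [83, 46, 84, 76, 3]
Sorted: [3, 46, 76, 83, 84]

9


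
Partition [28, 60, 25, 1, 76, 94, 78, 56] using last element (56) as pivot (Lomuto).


Pivot: 56
  28 <= 56: advance i (no swap)
  25 <= 56: swap -> [28, 25, 60, 1, 76, 94, 78, 56]
  1 <= 56: swap -> [28, 25, 1, 60, 76, 94, 78, 56]
Place pivot at 3: [28, 25, 1, 56, 76, 94, 78, 60]

Partitioned: [28, 25, 1, 56, 76, 94, 78, 60]


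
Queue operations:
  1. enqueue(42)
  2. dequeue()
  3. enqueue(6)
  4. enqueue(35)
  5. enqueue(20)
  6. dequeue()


enqueue(42) -> [42]
dequeue()->42, []
enqueue(6) -> [6]
enqueue(35) -> [6, 35]
enqueue(20) -> [6, 35, 20]
dequeue()->6, [35, 20]

Final queue: [35, 20]


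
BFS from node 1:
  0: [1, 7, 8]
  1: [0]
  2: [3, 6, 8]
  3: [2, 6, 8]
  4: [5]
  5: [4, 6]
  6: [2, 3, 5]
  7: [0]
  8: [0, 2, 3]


Visit 1, enqueue [0]
Visit 0, enqueue [7, 8]
Visit 7, enqueue []
Visit 8, enqueue [2, 3]
Visit 2, enqueue [6]
Visit 3, enqueue []
Visit 6, enqueue [5]
Visit 5, enqueue [4]
Visit 4, enqueue []

BFS order: [1, 0, 7, 8, 2, 3, 6, 5, 4]


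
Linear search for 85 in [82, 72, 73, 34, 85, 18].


i=0: 82!=85
i=1: 72!=85
i=2: 73!=85
i=3: 34!=85
i=4: 85==85 found!

Found at 4, 5 comps


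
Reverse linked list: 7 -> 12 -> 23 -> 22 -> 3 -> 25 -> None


Step 1: curr=7, set curr.next=prev(None) | reversed so far: 7
Step 2: curr=12, set curr.next=prev(7) | reversed so far: 12 -> 7
Step 3: curr=23, set curr.next=prev(12) | reversed so far: 23 -> 12 -> 7
Step 4: curr=22, set curr.next=prev(23) | reversed so far: 22 -> 23 -> 12 -> 7
Step 5: curr=3, set curr.next=prev(22) | reversed so far: 3 -> 22 -> 23 -> 12 -> 7
Step 6: curr=25, set curr.next=prev(3) | reversed so far: 25 -> 3 -> 22 -> 23 -> 12 -> 7

25 -> 3 -> 22 -> 23 -> 12 -> 7 -> None


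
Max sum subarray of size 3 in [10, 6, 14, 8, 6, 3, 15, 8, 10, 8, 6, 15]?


[0:3]: 30
[1:4]: 28
[2:5]: 28
[3:6]: 17
[4:7]: 24
[5:8]: 26
[6:9]: 33
[7:10]: 26
[8:11]: 24
[9:12]: 29

Max: 33 at [6:9]


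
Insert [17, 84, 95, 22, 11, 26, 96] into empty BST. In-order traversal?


Insert 17: root
Insert 84: R from 17
Insert 95: R from 17 -> R from 84
Insert 22: R from 17 -> L from 84
Insert 11: L from 17
Insert 26: R from 17 -> L from 84 -> R from 22
Insert 96: R from 17 -> R from 84 -> R from 95

In-order: [11, 17, 22, 26, 84, 95, 96]


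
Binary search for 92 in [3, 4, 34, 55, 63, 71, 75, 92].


Step 1: lo=0, hi=7, mid=3, val=55
Step 2: lo=4, hi=7, mid=5, val=71
Step 3: lo=6, hi=7, mid=6, val=75
Step 4: lo=7, hi=7, mid=7, val=92

Found at index 7


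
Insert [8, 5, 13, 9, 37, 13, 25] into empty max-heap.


Insert 8: [8]
Insert 5: [8, 5]
Insert 13: [13, 5, 8]
Insert 9: [13, 9, 8, 5]
Insert 37: [37, 13, 8, 5, 9]
Insert 13: [37, 13, 13, 5, 9, 8]
Insert 25: [37, 13, 25, 5, 9, 8, 13]

Final heap: [37, 13, 25, 5, 9, 8, 13]


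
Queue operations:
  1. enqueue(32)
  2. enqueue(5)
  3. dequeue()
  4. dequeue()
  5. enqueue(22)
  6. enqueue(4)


enqueue(32) -> [32]
enqueue(5) -> [32, 5]
dequeue()->32, [5]
dequeue()->5, []
enqueue(22) -> [22]
enqueue(4) -> [22, 4]

Final queue: [22, 4]


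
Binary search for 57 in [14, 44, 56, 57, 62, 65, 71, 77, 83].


Step 1: lo=0, hi=8, mid=4, val=62
Step 2: lo=0, hi=3, mid=1, val=44
Step 3: lo=2, hi=3, mid=2, val=56
Step 4: lo=3, hi=3, mid=3, val=57

Found at index 3


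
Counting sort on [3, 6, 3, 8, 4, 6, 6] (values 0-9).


Input: [3, 6, 3, 8, 4, 6, 6]
Counts: [0, 0, 0, 2, 1, 0, 3, 0, 1, 0]

Sorted: [3, 3, 4, 6, 6, 6, 8]


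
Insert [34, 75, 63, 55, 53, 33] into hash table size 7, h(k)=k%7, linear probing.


Insert 34: h=6 -> slot 6
Insert 75: h=5 -> slot 5
Insert 63: h=0 -> slot 0
Insert 55: h=6, 2 probes -> slot 1
Insert 53: h=4 -> slot 4
Insert 33: h=5, 4 probes -> slot 2

Table: [63, 55, 33, None, 53, 75, 34]


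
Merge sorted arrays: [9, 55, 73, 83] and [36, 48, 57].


Take 9 from A
Take 36 from B
Take 48 from B
Take 55 from A
Take 57 from B

Merged: [9, 36, 48, 55, 57, 73, 83]


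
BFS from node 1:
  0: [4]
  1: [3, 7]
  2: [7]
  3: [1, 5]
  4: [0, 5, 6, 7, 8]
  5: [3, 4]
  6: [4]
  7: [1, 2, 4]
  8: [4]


Visit 1, enqueue [3, 7]
Visit 3, enqueue [5]
Visit 7, enqueue [2, 4]
Visit 5, enqueue []
Visit 2, enqueue []
Visit 4, enqueue [0, 6, 8]
Visit 0, enqueue []
Visit 6, enqueue []
Visit 8, enqueue []

BFS order: [1, 3, 7, 5, 2, 4, 0, 6, 8]


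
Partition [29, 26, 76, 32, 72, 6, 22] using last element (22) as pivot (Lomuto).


Pivot: 22
  6 <= 22: swap -> [6, 26, 76, 32, 72, 29, 22]
Place pivot at 1: [6, 22, 76, 32, 72, 29, 26]

Partitioned: [6, 22, 76, 32, 72, 29, 26]


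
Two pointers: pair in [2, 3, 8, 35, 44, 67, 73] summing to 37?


lo=0(2)+hi=6(73)=75
lo=0(2)+hi=5(67)=69
lo=0(2)+hi=4(44)=46
lo=0(2)+hi=3(35)=37

Yes: 2+35=37


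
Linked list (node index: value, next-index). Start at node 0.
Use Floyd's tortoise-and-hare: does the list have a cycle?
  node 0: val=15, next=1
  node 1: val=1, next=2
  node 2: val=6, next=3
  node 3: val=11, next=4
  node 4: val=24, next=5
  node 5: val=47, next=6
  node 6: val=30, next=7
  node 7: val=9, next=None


Floyd's tortoise (slow, +1) and hare (fast, +2):
  init: slow=0, fast=0
  step 1: slow=1, fast=2
  step 2: slow=2, fast=4
  step 3: slow=3, fast=6
  step 4: fast 6->7->None, no cycle

Cycle: no


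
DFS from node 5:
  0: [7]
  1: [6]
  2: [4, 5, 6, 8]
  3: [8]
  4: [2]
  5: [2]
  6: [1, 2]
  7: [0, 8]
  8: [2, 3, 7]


Visit 5, push [2]
Visit 2, push [8, 6, 4]
Visit 4, push []
Visit 6, push [1]
Visit 1, push []
Visit 8, push [7, 3]
Visit 3, push []
Visit 7, push [0]
Visit 0, push []

DFS order: [5, 2, 4, 6, 1, 8, 3, 7, 0]


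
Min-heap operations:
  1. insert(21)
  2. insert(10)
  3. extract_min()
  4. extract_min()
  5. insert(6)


insert(21) -> [21]
insert(10) -> [10, 21]
extract_min()->10, [21]
extract_min()->21, []
insert(6) -> [6]

Final heap: [6]


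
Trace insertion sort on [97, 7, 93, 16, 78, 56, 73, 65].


Initial: [97, 7, 93, 16, 78, 56, 73, 65]
Insert 7: [7, 97, 93, 16, 78, 56, 73, 65]
Insert 93: [7, 93, 97, 16, 78, 56, 73, 65]
Insert 16: [7, 16, 93, 97, 78, 56, 73, 65]
Insert 78: [7, 16, 78, 93, 97, 56, 73, 65]
Insert 56: [7, 16, 56, 78, 93, 97, 73, 65]
Insert 73: [7, 16, 56, 73, 78, 93, 97, 65]
Insert 65: [7, 16, 56, 65, 73, 78, 93, 97]

Sorted: [7, 16, 56, 65, 73, 78, 93, 97]


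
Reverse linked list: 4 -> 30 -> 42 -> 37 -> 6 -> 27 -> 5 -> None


Step 1: curr=4, set curr.next=prev(None) | reversed so far: 4
Step 2: curr=30, set curr.next=prev(4) | reversed so far: 30 -> 4
Step 3: curr=42, set curr.next=prev(30) | reversed so far: 42 -> 30 -> 4
Step 4: curr=37, set curr.next=prev(42) | reversed so far: 37 -> 42 -> 30 -> 4
Step 5: curr=6, set curr.next=prev(37) | reversed so far: 6 -> 37 -> 42 -> 30 -> 4
Step 6: curr=27, set curr.next=prev(6) | reversed so far: 27 -> 6 -> 37 -> 42 -> 30 -> 4
Step 7: curr=5, set curr.next=prev(27) | reversed so far: 5 -> 27 -> 6 -> 37 -> 42 -> 30 -> 4

5 -> 27 -> 6 -> 37 -> 42 -> 30 -> 4 -> None
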